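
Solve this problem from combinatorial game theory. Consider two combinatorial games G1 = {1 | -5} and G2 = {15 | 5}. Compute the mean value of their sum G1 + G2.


G1 = {1 | -5}, G2 = {15 | 5}
Each is a switch {a | b} with numbers a > b; its mean value is (a + b)/2, and mean value is additive over game sums: m(G1 + G2) = m(G1) + m(G2).
Mean of G1 = (1 + (-5))/2 = -4/2 = -2
Mean of G2 = (15 + (5))/2 = 20/2 = 10
Mean of G1 + G2 = -2 + 10 = 8

8


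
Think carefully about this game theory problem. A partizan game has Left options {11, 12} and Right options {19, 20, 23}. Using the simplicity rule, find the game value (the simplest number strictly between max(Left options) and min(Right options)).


Left options: {11, 12}, max = 12
Right options: {19, 20, 23}, min = 19
All options are numbers and max(Left) < min(Right), so by the simplicity theorem the value is the simplest (earliest-born) number strictly between 12 and 19.
Integers 13 through 18 all lie strictly between 12 and 19.
Among integers, the simplest (lowest birthday = smallest |n|; 0 is born on day 0, +-n on day n) is 13.
No non-integer in the interval can be simpler: if x is a non-integer in the interval, then floor(x) or ceil(x) also lies in the interval (the interval contains an integer), and both are proper prefixes of x's sign expansion, i.e. born earlier. So the game value is 13.
Game value = 13

13


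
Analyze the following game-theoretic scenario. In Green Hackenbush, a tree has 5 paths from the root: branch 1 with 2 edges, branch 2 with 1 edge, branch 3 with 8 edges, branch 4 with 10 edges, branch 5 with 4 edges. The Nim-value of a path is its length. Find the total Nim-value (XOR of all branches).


The tree has 5 branches from the ground vertex.
In Green Hackenbush, the Nim-value of a simple path of length k is k.
Branch 1: length 2, Nim-value = 2
Branch 2: length 1, Nim-value = 1
Branch 3: length 8, Nim-value = 8
Branch 4: length 10, Nim-value = 10
Branch 5: length 4, Nim-value = 4
Total Nim-value = XOR of all branch values:
0 XOR 2 = 2
2 XOR 1 = 3
3 XOR 8 = 11
11 XOR 10 = 1
1 XOR 4 = 5
Nim-value of the tree = 5

5


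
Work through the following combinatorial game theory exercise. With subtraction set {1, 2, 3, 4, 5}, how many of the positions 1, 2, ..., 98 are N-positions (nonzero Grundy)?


Subtraction set S = {1, 2, 3, 4, 5}, so G(n) = n mod 6.
G(n) = 0 when n is a multiple of 6.
Multiples of 6 in [1, 98]: 16
N-positions (nonzero Grundy) = 98 - 16 = 82

82


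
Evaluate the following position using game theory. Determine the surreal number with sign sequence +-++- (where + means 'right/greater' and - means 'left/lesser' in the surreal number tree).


Sign expansion: +-++-
Rule: track bounds (lo, hi), initially (-inf, +inf). On '+', the current value becomes lo and we move to the simplest number in (value, hi): value + 1 if hi = +inf, otherwise the midpoint (value + hi)/2. On '-', the current value becomes hi and we move to value - 1 if lo = -inf, otherwise the midpoint (lo + value)/2.
Start at 0.
Step 1: sign = +, move right. Bounds: (0, +inf). Value = 1
Step 2: sign = -, move left. Bounds: (0, 1). Value = 1/2
Step 3: sign = +, move right. Bounds: (1/2, 1). Value = 3/4
Step 4: sign = +, move right. Bounds: (3/4, 1). Value = 7/8
Step 5: sign = -, move left. Bounds: (3/4, 7/8). Value = 13/16
The surreal number with sign expansion +-++- is 13/16.

13/16


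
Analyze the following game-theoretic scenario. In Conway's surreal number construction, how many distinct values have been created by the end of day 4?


Day 0: {|} = 0 is born. Count = 1.
Day n: the number of surreal numbers born by day n is 2^(n+1) - 1.
By day 0: 2^1 - 1 = 1
By day 1: 2^2 - 1 = 3
By day 2: 2^3 - 1 = 7
By day 3: 2^4 - 1 = 15
By day 4: 2^5 - 1 = 31
By day 4: 31 surreal numbers.

31


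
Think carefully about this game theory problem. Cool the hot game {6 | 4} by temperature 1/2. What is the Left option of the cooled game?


Original game: {6 | 4} (a switch {a | b} with a > b).
Cooling by t (for t below the temperature (a - b)/2 = 1) taxes each move by t: {a | b} cooled by t is {a - t | b + t}.
Cooling amount: t = 1/2
Cooled Left option: 6 - 1/2 = 11/2
Cooled Right option: 4 + 1/2 = 9/2
Cooled game: {11/2 | 9/2}
Left option = 11/2

11/2


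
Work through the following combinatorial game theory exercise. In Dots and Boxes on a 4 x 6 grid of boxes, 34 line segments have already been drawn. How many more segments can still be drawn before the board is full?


Grid: 4 x 6 boxes, i.e. 5 rows and 7 columns of dots.
Horizontal edges: (rows + 1) * cols = 5 * 6 = 30
Vertical edges: rows * (cols + 1) = 4 * 7 = 28
Total edges: 30 + 28 = 58
Edges drawn: 34
Remaining: 58 - 34 = 24

24


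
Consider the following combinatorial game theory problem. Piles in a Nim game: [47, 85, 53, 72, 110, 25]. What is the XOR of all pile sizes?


We need the XOR (exclusive or) of all pile sizes.
After XOR-ing pile 1 (size 47): 0 XOR 47 = 47
After XOR-ing pile 2 (size 85): 47 XOR 85 = 122
After XOR-ing pile 3 (size 53): 122 XOR 53 = 79
After XOR-ing pile 4 (size 72): 79 XOR 72 = 7
After XOR-ing pile 5 (size 110): 7 XOR 110 = 105
After XOR-ing pile 6 (size 25): 105 XOR 25 = 112
The Nim-value of this position is 112.

112


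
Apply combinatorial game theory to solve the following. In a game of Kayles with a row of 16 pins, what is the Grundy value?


Kayles: a move removes 1 or 2 adjacent pins from a contiguous row.
Removing pins from a row of k leaves two independent rows (a, b) with a + b = k - 1 (one pin) or a + b = k - 2 (two pins); an end removal gives a = 0.
By Sprague-Grundy, G(k) = mex{ G(a) XOR G(b) } over all these splits. G(0) = 0.
G(1): splits (0,0):0^0=0 -> mex({0}) = 1
G(2): splits (0,1):0^1=1 (0,0):0^0=0 -> mex({0, 1}) = 2
G(3): splits (0,2):0^2=2 (1,1):1^1=0 (0,1):0^1=1 -> mex({0, 1, 2}) = 3
G(4): splits (0,3):0^3=3 (1,2):1^2=3 (0,2):0^2=2 (1,1):1^1=0 -> mex({0, 2, 3}) = 1
G(5): splits (0,4):0^1=1 (1,3):1^3=2 (2,2):2^2=0 (0,3):0^3=3 (1,2):1^2=3 -> mex({0, 1, 2, 3}) = 4
G(6) = mex({0, 1, 2, 4}) = 3
G(7) = mex({0, 1, 3, 4, 5}) = 2
G(8) = mex({0, 2, 3, 5, 6}) = 1
G(9) = mex({0, 1, 2, 3, 6, 7}) = 4
G(10) = mex({0, 1, 3, 4, 5, 7}) = 2
G(11) = mex({0, 1, 2, 3, 4, 5}) = 6
G(12) = mex({0, 1, 2, 3, 5, 6, 7}) = 4
G(13) = mex({0, 2, 3, 4, 6, 7}) = 1
G(14) = mex({0, 1, 4, 5, 6, 7}) = 2
G(15) = mex({0, 1, 2, 3, 4, 5, 6}) = 7
G(16) = mex({0, 2, 3, 5, 6, 7}) = 1
Therefore G(16) = 1.

1


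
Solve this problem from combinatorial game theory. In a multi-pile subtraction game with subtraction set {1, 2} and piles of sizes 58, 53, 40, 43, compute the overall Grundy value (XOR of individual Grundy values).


Subtraction set: {1, 2}
For this subtraction set, G(n) = n mod 3 (period = max + 1 = 3).
Pile 1 (size 58): G(58) = 58 mod 3 = 1
Pile 2 (size 53): G(53) = 53 mod 3 = 2
Pile 3 (size 40): G(40) = 40 mod 3 = 1
Pile 4 (size 43): G(43) = 43 mod 3 = 1
Total Grundy value = XOR of all: 1 XOR 2 XOR 1 XOR 1 = 3

3


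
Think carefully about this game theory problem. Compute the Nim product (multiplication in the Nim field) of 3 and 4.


Nim multiplication is bilinear over XOR: (u XOR v) * w = (u*w) XOR (v*w).
So we split each operand into its bit components and XOR the pairwise Nim products.
3 = 1 + 2 (as XOR of powers of 2).
4 = 4 (as XOR of powers of 2).
Using the standard Nim-product table on single bits:
  2*2 = 3,   2*4 = 8,   2*8 = 12,
  4*4 = 6,   4*8 = 11,  8*8 = 13,
and  1*x = x (identity), k*l = l*k (commutative).
Pairwise Nim products:
  1 * 4 = 4
  2 * 4 = 8
XOR them: 4 XOR 8 = 12.
Result: 3 * 4 = 12 (in Nim).

12


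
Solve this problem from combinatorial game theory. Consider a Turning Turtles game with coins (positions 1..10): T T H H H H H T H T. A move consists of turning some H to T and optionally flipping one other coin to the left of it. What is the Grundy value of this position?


Coins: T T H H H H H T H T
Key fact: a single head at position k behaves exactly like a Nim heap of size k (turning it to T and optionally flipping a coin at j < k corresponds to moving the heap from k to j, or to 0), and heads combine as a disjunctive sum (two heads at the same place would cancel, matching j XOR j = 0). So the Nim-value is the XOR of the 1-indexed positions of the heads.
Face-up positions (1-indexed): [3, 4, 5, 6, 7, 9]
XOR 0 with 3: 0 XOR 3 = 3
XOR 3 with 4: 3 XOR 4 = 7
XOR 7 with 5: 7 XOR 5 = 2
XOR 2 with 6: 2 XOR 6 = 4
XOR 4 with 7: 4 XOR 7 = 3
XOR 3 with 9: 3 XOR 9 = 10
Nim-value = 10

10


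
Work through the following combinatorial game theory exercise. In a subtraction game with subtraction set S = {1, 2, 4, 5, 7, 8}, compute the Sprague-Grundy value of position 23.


The subtraction set is S = {1, 2, 4, 5, 7, 8}.
G(k) = mex{ G(k - s) : s in S, s <= k }. We compute iteratively: G(0) = 0.
G(1) = mex({0}) = 1
G(2) = mex({0, 1}) = 2
G(3) = mex({1, 2}) = 0
G(4) = mex({0, 2}) = 1
G(5) = mex({0, 1}) = 2
G(6) = mex({1, 2}) = 0
G(7) = mex({0, 2}) = 1
G(8) = mex({0, 1}) = 2
G(9) = mex({1, 2}) = 0
G(10) = mex({0, 2}) = 1
Observe that G(3)..G(10) = 0, 1, 2, 0, 1, 2, 0, 1 repeats G(0)..G(7) = 0, 1, 2, 0, 1, 2, 0, 1.
For k >= max(S) = 8, G(k) is determined by the previous 8 values G(k-8)..G(k-1); a window of 8 consecutive values has recurred shifted by 3, so by induction G(k + 3) = G(k) for all k >= 0: the sequence is periodic from the start with period 3.
One period: G(0..2) = 0, 1, 2.
23 mod 3 = 2, so G(23) = G(2) = 2.

2


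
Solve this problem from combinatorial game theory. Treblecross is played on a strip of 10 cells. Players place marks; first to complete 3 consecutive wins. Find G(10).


Treblecross: place X on empty cells; 3-in-a-row wins.
Playing within two cells of an existing X lets the opponent win at once, so sensible play treats the cells i-2..i+2 around each X as dead. The player left with no safe cell loses, so this is a normal-play take-away game on strips of safe cells.
Placing X at cell i (0-indexed) of a strip of k safe cells leaves independent strips of sizes max(0, i-2) and max(0, k-i-3). Hence G(k) = mex{ G(max(0,i-2)) XOR G(max(0,k-i-3)) : 0 <= i < k }, with G(0) = 0.
G(1): splits (0,0):0^0=0 -> mex({0}) = 1
G(2): splits (0,0):0^0=0 -> mex({0}) = 1
G(3): splits (0,0):0^0=0 -> mex({0}) = 1
G(4): splits (0,1):0^1=1 (0,0):0^0=0 -> mex({0, 1}) = 2
G(5): splits (0,2):0^1=1 (0,1):0^1=1 (0,0):0^0=0 -> mex({0, 1}) = 2
G(6) = mex({1}) = 0
G(7) = mex({0, 1, 2}) = 3
G(8) = mex({0, 1, 2}) = 3
G(9) = mex({0, 2}) = 1
G(10) = mex({0, 2, 3}) = 1
Therefore G(10) = 1.

1


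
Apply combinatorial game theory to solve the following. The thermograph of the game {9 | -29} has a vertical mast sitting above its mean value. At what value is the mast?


Game = {9 | -29}, a switch {a | b} with numbers a > b.
Its thermograph has left wall a - t and right wall b + t, which meet at t = (a - b)/2, where both equal (a + b)/2. So the mast (mean value) is at (a + b)/2.
Mean = (9 + (-29))/2 = -20/2 = -10

-10


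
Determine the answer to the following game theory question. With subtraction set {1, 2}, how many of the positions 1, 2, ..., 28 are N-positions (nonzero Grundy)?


Subtraction set S = {1, 2}, so G(n) = n mod 3.
G(n) = 0 when n is a multiple of 3.
Multiples of 3 in [1, 28]: 9
N-positions (nonzero Grundy) = 28 - 9 = 19

19


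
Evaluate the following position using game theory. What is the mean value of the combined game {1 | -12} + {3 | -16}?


G1 = {1 | -12}, G2 = {3 | -16}
Each is a switch {a | b} with numbers a > b; its mean value is (a + b)/2, and mean value is additive over game sums: m(G1 + G2) = m(G1) + m(G2).
Mean of G1 = (1 + (-12))/2 = -11/2 = -11/2
Mean of G2 = (3 + (-16))/2 = -13/2 = -13/2
Mean of G1 + G2 = -11/2 + -13/2 = -12

-12


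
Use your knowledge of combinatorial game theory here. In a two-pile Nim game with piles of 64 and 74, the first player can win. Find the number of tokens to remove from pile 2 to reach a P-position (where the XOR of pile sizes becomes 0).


Piles: 64 and 74
Current XOR: 64 XOR 74 = 10 (non-zero, so this is an N-position).
To make the XOR zero, we need to find a move that balances the piles.
For pile 2 (size 74): target = 74 XOR 10 = 64
We reduce pile 2 from 74 to 64.
Tokens removed: 74 - 64 = 10
Verification: 64 XOR 64 = 0

10


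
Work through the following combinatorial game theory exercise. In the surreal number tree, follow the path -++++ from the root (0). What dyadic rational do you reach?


Sign expansion: -++++
Rule: track bounds (lo, hi), initially (-inf, +inf). On '+', the current value becomes lo and we move to the simplest number in (value, hi): value + 1 if hi = +inf, otherwise the midpoint (value + hi)/2. On '-', the current value becomes hi and we move to value - 1 if lo = -inf, otherwise the midpoint (lo + value)/2.
Start at 0.
Step 1: sign = -, move left. Bounds: (-inf, 0). Value = -1
Step 2: sign = +, move right. Bounds: (-1, 0). Value = -1/2
Step 3: sign = +, move right. Bounds: (-1/2, 0). Value = -1/4
Step 4: sign = +, move right. Bounds: (-1/4, 0). Value = -1/8
Step 5: sign = +, move right. Bounds: (-1/8, 0). Value = -1/16
The surreal number with sign expansion -++++ is -1/16.

-1/16


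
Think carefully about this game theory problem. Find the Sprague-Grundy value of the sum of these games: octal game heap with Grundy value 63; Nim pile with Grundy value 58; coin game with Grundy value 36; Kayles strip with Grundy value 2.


By the Sprague-Grundy theorem, the Grundy value of a sum of games is the XOR of individual Grundy values.
octal game heap: Grundy value = 63. Running XOR: 0 XOR 63 = 63
Nim pile: Grundy value = 58. Running XOR: 63 XOR 58 = 5
coin game: Grundy value = 36. Running XOR: 5 XOR 36 = 33
Kayles strip: Grundy value = 2. Running XOR: 33 XOR 2 = 35
The combined Grundy value is 35.

35


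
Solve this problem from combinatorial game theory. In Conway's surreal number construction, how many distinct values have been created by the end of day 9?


Day 0: {|} = 0 is born. Count = 1.
Day n: the number of surreal numbers born by day n is 2^(n+1) - 1.
By day 0: 2^1 - 1 = 1
By day 1: 2^2 - 1 = 3
By day 2: 2^3 - 1 = 7
By day 3: 2^4 - 1 = 15
By day 4: 2^5 - 1 = 31
By day 5: 2^6 - 1 = 63
By day 6: 2^7 - 1 = 127
By day 7: 2^8 - 1 = 255
By day 8: 2^9 - 1 = 511
By day 9: 2^10 - 1 = 1023
By day 9: 1023 surreal numbers.

1023


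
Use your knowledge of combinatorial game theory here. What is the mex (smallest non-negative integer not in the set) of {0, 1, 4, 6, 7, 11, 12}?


Set = {0, 1, 4, 6, 7, 11, 12}
0 is in the set.
1 is in the set.
2 is NOT in the set. This is the mex.
mex = 2

2


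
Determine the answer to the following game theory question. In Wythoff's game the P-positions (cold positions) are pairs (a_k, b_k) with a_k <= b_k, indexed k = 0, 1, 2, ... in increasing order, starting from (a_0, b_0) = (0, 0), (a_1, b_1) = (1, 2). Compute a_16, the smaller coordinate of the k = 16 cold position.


By Wythoff's theorem, a_k = floor(k * phi) and b_k = floor(k * phi^2) = a_k + k, where phi = (1 + sqrt(5))/2 is the golden ratio.
phi = (1 + sqrt(5))/2 = 1.618034
k = 16
k * phi = 16 * 1.618034 = 25.888544
a_16 = floor(k * phi) = 25

25


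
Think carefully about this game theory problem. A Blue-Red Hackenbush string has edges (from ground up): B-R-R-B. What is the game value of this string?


Edges (from ground): B-R-R-B
By Berlekamp's sign-expansion rule, a Blue-Red Hackenbush stalk has the value of the surreal number whose sign sequence is the edge sequence with B -> + and R -> -.
Sign sequence: +--+
Trace the sign expansion in the surreal number tree, starting from 0:
Edge 1: B (sign +) -> bounds (0, +inf), value = 1
Edge 2: R (sign -) -> bounds (0, 1), value = 1/2
Edge 3: R (sign -) -> bounds (0, 1/2), value = 1/4
Edge 4: B (sign +) -> bounds (1/4, 1/2), value = 3/8
Game value = 3/8

3/8


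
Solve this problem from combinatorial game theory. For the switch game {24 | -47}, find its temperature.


The game is {24 | -47}, a switch {a | b} with numbers a > b.
Cooling {a | b} by t gives {a - t | b + t}, which stops being hot when a - t = b + t, i.e. at t = (a - b)/2. So the temperature of a switch is (a - b)/2.
Temperature = (Left option - Right option) / 2
= (24 - (-47)) / 2
= 71 / 2
= 71/2

71/2


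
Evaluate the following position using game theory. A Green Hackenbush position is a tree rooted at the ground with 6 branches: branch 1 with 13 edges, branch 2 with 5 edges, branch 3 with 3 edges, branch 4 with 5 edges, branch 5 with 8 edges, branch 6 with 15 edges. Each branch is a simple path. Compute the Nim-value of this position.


The tree has 6 branches from the ground vertex.
In Green Hackenbush, the Nim-value of a simple path of length k is k.
Branch 1: length 13, Nim-value = 13
Branch 2: length 5, Nim-value = 5
Branch 3: length 3, Nim-value = 3
Branch 4: length 5, Nim-value = 5
Branch 5: length 8, Nim-value = 8
Branch 6: length 15, Nim-value = 15
Total Nim-value = XOR of all branch values:
0 XOR 13 = 13
13 XOR 5 = 8
8 XOR 3 = 11
11 XOR 5 = 14
14 XOR 8 = 6
6 XOR 15 = 9
Nim-value of the tree = 9

9


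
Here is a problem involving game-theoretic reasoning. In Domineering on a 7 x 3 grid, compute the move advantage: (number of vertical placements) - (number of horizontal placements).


Board is 7 x 3 (rows x cols).
Left (vertical) placements: (rows-1) * cols = 6 * 3 = 18
Right (horizontal) placements: rows * (cols-1) = 7 * 2 = 14
Advantage = Left - Right = 18 - 14 = 4

4


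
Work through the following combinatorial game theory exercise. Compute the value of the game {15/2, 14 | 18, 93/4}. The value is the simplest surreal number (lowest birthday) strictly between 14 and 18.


Left options: {15/2, 14}, max = 14
Right options: {18, 93/4}, min = 18
All options are numbers and max(Left) < min(Right), so by the simplicity theorem the value is the simplest (earliest-born) number strictly between 14 and 18.
Integers 15 through 17 all lie strictly between 14 and 18.
Among integers, the simplest (lowest birthday = smallest |n|; 0 is born on day 0, +-n on day n) is 15.
No non-integer in the interval can be simpler: if x is a non-integer in the interval, then floor(x) or ceil(x) also lies in the interval (the interval contains an integer), and both are proper prefixes of x's sign expansion, i.e. born earlier. So the game value is 15.
Game value = 15

15


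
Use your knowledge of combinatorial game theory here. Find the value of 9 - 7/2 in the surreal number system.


x = 9, y = 7/2
Converting to common denominator: 2
x = 18/2, y = 7/2
x - y = 9 - 7/2 = 11/2

11/2


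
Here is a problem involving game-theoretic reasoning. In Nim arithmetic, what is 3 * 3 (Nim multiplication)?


Nim multiplication is bilinear over XOR: (u XOR v) * w = (u*w) XOR (v*w).
So we split each operand into its bit components and XOR the pairwise Nim products.
3 = 1 + 2 (as XOR of powers of 2).
3 = 1 + 2 (as XOR of powers of 2).
Using the standard Nim-product table on single bits:
  2*2 = 3,   2*4 = 8,   2*8 = 12,
  4*4 = 6,   4*8 = 11,  8*8 = 13,
and  1*x = x (identity), k*l = l*k (commutative).
Pairwise Nim products:
  1 * 1 = 1
  1 * 2 = 2
  2 * 1 = 2
  2 * 2 = 3
XOR them: 1 XOR 2 XOR 2 XOR 3 = 2.
Result: 3 * 3 = 2 (in Nim).

2


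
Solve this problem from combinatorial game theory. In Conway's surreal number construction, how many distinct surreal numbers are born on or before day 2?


Day 0: {|} = 0 is born. Count = 1.
Day n: the number of surreal numbers born by day n is 2^(n+1) - 1.
By day 0: 2^1 - 1 = 1
By day 1: 2^2 - 1 = 3
By day 2: 2^3 - 1 = 7
By day 2: 7 surreal numbers.

7


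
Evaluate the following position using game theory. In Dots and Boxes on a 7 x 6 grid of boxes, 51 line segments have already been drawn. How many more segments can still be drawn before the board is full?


Grid: 7 x 6 boxes, i.e. 8 rows and 7 columns of dots.
Horizontal edges: (rows + 1) * cols = 8 * 6 = 48
Vertical edges: rows * (cols + 1) = 7 * 7 = 49
Total edges: 48 + 49 = 97
Edges drawn: 51
Remaining: 97 - 51 = 46

46


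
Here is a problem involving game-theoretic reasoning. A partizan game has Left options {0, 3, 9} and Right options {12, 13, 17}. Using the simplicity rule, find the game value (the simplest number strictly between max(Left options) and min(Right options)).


Left options: {0, 3, 9}, max = 9
Right options: {12, 13, 17}, min = 12
All options are numbers and max(Left) < min(Right), so by the simplicity theorem the value is the simplest (earliest-born) number strictly between 9 and 12.
Integers 10 through 11 all lie strictly between 9 and 12.
Among integers, the simplest (lowest birthday = smallest |n|; 0 is born on day 0, +-n on day n) is 10.
No non-integer in the interval can be simpler: if x is a non-integer in the interval, then floor(x) or ceil(x) also lies in the interval (the interval contains an integer), and both are proper prefixes of x's sign expansion, i.e. born earlier. So the game value is 10.
Game value = 10

10


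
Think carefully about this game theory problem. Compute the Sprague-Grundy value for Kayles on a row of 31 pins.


Kayles: a move removes 1 or 2 adjacent pins from a contiguous row.
Removing pins from a row of k leaves two independent rows (a, b) with a + b = k - 1 (one pin) or a + b = k - 2 (two pins); an end removal gives a = 0.
By Sprague-Grundy, G(k) = mex{ G(a) XOR G(b) } over all these splits. G(0) = 0.
G(1): splits (0,0):0^0=0 -> mex({0}) = 1
G(2): splits (0,1):0^1=1 (0,0):0^0=0 -> mex({0, 1}) = 2
G(3): splits (0,2):0^2=2 (1,1):1^1=0 (0,1):0^1=1 -> mex({0, 1, 2}) = 3
G(4): splits (0,3):0^3=3 (1,2):1^2=3 (0,2):0^2=2 (1,1):1^1=0 -> mex({0, 2, 3}) = 1
G(5): splits (0,4):0^1=1 (1,3):1^3=2 (2,2):2^2=0 (0,3):0^3=3 (1,2):1^2=3 -> mex({0, 1, 2, 3}) = 4
G(6) = mex({0, 1, 2, 4}) = 3
G(7) = mex({0, 1, 3, 4, 5}) = 2
G(8) = mex({0, 2, 3, 5, 6}) = 1
G(9) = mex({0, 1, 2, 3, 6, 7}) = 4
G(10) = mex({0, 1, 3, 4, 5, 7}) = 2
G(11) = mex({0, 1, 2, 3, 4, 5}) = 6
G(12) = mex({0, 1, 2, 3, 5, 6, 7}) = 4
G(13) = mex({0, 2, 3, 4, 6, 7}) = 1
G(14) = mex({0, 1, 4, 5, 6, 7}) = 2
G(15) = mex({0, 1, 2, 3, 4, 5, 6}) = 7
G(16) = mex({0, 2, 3, 5, 6, 7}) = 1
G(17) = mex({0, 1, 2, 3, 5, 6, 7}) = 4
G(18) = mex({0, 1, 2, 4, 5, 6}) = 3
G(19) = mex({0, 1, 3, 4, 5, 7}) = 2
G(20) = mex({0, 2, 3, 4, 5, 6, 7}) = 1
G(21) = mex({0, 1, 2, 3, 5, 6, 7}) = 4
G(22) = mex({0, 1, 2, 3, 4, 5, 7}) = 6
G(23) = mex({0, 1, 2, 3, 4, 5, 6}) = 7
G(24) = mex({0, 1, 2, 3, 5, 6, 7}) = 4
G(25) = mex({0, 2, 3, 4, 6, 7}) = 1
G(26) = mex({0, 1, 3, 4, 5, 6, 7}) = 2
G(27) = mex({0, 1, 2, 3, 4, 5, 6, 7}) = 8
G(28) = mex({0, 1, 2, 3, 4, 6, 7, 8}) = 5
G(29) = mex({0, 1, 2, 3, 5, 6, 7, 8, 9}) = 4
G(30) = mex({0, 1, 2, 3, 4, 5, 6, 9, 10}) = 7
G(31) = mex({0, 1, 3, 4, 5, 7, 10, 11}) = 2
Therefore G(31) = 2.

2


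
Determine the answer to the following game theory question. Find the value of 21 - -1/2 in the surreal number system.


x = 21, y = -1/2
Converting to common denominator: 2
x = 42/2, y = -1/2
x - y = 21 - -1/2 = 43/2

43/2


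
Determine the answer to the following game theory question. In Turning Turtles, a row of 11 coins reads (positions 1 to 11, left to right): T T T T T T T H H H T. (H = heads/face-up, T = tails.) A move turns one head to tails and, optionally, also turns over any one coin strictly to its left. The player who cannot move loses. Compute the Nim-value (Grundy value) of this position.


Coins: T T T T T T T H H H T
Key fact: a single head at position k behaves exactly like a Nim heap of size k (turning it to T and optionally flipping a coin at j < k corresponds to moving the heap from k to j, or to 0), and heads combine as a disjunctive sum (two heads at the same place would cancel, matching j XOR j = 0). So the Nim-value is the XOR of the 1-indexed positions of the heads.
Face-up positions (1-indexed): [8, 9, 10]
XOR 0 with 8: 0 XOR 8 = 8
XOR 8 with 9: 8 XOR 9 = 1
XOR 1 with 10: 1 XOR 10 = 11
Nim-value = 11

11


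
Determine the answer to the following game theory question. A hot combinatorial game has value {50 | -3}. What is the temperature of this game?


The game is {50 | -3}, a switch {a | b} with numbers a > b.
Cooling {a | b} by t gives {a - t | b + t}, which stops being hot when a - t = b + t, i.e. at t = (a - b)/2. So the temperature of a switch is (a - b)/2.
Temperature = (Left option - Right option) / 2
= (50 - (-3)) / 2
= 53 / 2
= 53/2

53/2


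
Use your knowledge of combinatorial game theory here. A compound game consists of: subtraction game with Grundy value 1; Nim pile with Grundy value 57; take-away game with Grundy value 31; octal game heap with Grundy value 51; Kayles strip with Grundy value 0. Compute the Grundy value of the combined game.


By the Sprague-Grundy theorem, the Grundy value of a sum of games is the XOR of individual Grundy values.
subtraction game: Grundy value = 1. Running XOR: 0 XOR 1 = 1
Nim pile: Grundy value = 57. Running XOR: 1 XOR 57 = 56
take-away game: Grundy value = 31. Running XOR: 56 XOR 31 = 39
octal game heap: Grundy value = 51. Running XOR: 39 XOR 51 = 20
Kayles strip: Grundy value = 0. Running XOR: 20 XOR 0 = 20
The combined Grundy value is 20.

20


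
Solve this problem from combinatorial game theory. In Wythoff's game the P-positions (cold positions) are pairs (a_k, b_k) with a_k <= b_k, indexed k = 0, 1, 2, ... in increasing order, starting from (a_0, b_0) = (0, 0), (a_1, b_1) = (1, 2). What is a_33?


By Wythoff's theorem, a_k = floor(k * phi) and b_k = floor(k * phi^2) = a_k + k, where phi = (1 + sqrt(5))/2 is the golden ratio.
phi = (1 + sqrt(5))/2 = 1.618034
k = 33
k * phi = 33 * 1.618034 = 53.395122
a_33 = floor(k * phi) = 53

53


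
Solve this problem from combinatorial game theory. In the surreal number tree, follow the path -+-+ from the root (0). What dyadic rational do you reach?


Sign expansion: -+-+
Rule: track bounds (lo, hi), initially (-inf, +inf). On '+', the current value becomes lo and we move to the simplest number in (value, hi): value + 1 if hi = +inf, otherwise the midpoint (value + hi)/2. On '-', the current value becomes hi and we move to value - 1 if lo = -inf, otherwise the midpoint (lo + value)/2.
Start at 0.
Step 1: sign = -, move left. Bounds: (-inf, 0). Value = -1
Step 2: sign = +, move right. Bounds: (-1, 0). Value = -1/2
Step 3: sign = -, move left. Bounds: (-1, -1/2). Value = -3/4
Step 4: sign = +, move right. Bounds: (-3/4, -1/2). Value = -5/8
The surreal number with sign expansion -+-+ is -5/8.

-5/8


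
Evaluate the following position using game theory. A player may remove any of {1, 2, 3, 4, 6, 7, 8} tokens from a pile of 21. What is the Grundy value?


The subtraction set is S = {1, 2, 3, 4, 6, 7, 8}.
G(k) = mex{ G(k - s) : s in S, s <= k }. We compute iteratively: G(0) = 0.
G(1) = mex({0}) = 1
G(2) = mex({0, 1}) = 2
G(3) = mex({0, 1, 2}) = 3
G(4) = mex({0, 1, 2, 3}) = 4
G(5) = mex({1, 2, 3, 4}) = 0
G(6) = mex({0, 2, 3, 4}) = 1
G(7) = mex({0, 1, 3, 4}) = 2
G(8) = mex({0, 1, 2, 4}) = 3
G(9) = mex({0, 1, 2, 3}) = 4
G(10) = mex({1, 2, 3, 4}) = 0
G(11) = mex({0, 2, 3, 4}) = 1
G(12) = mex({0, 1, 3, 4}) = 2
Observe that G(5)..G(12) = 0, 1, 2, 3, 4, 0, 1, 2 repeats G(0)..G(7) = 0, 1, 2, 3, 4, 0, 1, 2.
For k >= max(S) = 8, G(k) is determined by the previous 8 values G(k-8)..G(k-1); a window of 8 consecutive values has recurred shifted by 5, so by induction G(k + 5) = G(k) for all k >= 0: the sequence is periodic from the start with period 5.
One period: G(0..4) = 0, 1, 2, 3, 4.
21 mod 5 = 1, so G(21) = G(1) = 1.

1


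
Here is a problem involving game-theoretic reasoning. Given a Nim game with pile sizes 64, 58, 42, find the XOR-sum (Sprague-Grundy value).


We need the XOR (exclusive or) of all pile sizes.
After XOR-ing pile 1 (size 64): 0 XOR 64 = 64
After XOR-ing pile 2 (size 58): 64 XOR 58 = 122
After XOR-ing pile 3 (size 42): 122 XOR 42 = 80
The Nim-value of this position is 80.

80


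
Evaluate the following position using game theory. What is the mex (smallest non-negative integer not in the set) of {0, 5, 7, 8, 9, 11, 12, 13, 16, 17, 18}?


Set = {0, 5, 7, 8, 9, 11, 12, 13, 16, 17, 18}
0 is in the set.
1 is NOT in the set. This is the mex.
mex = 1

1


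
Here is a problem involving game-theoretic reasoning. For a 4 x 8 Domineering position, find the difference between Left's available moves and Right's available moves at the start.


Board is 4 x 8 (rows x cols).
Left (vertical) placements: (rows-1) * cols = 3 * 8 = 24
Right (horizontal) placements: rows * (cols-1) = 4 * 7 = 28
Advantage = Left - Right = 24 - 28 = -4

-4


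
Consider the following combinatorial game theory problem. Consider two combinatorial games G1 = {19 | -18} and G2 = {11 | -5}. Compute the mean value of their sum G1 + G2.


G1 = {19 | -18}, G2 = {11 | -5}
Each is a switch {a | b} with numbers a > b; its mean value is (a + b)/2, and mean value is additive over game sums: m(G1 + G2) = m(G1) + m(G2).
Mean of G1 = (19 + (-18))/2 = 1/2 = 1/2
Mean of G2 = (11 + (-5))/2 = 6/2 = 3
Mean of G1 + G2 = 1/2 + 3 = 7/2

7/2


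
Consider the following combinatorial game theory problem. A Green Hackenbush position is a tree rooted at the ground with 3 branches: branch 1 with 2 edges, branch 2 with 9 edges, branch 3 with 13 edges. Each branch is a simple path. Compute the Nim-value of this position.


The tree has 3 branches from the ground vertex.
In Green Hackenbush, the Nim-value of a simple path of length k is k.
Branch 1: length 2, Nim-value = 2
Branch 2: length 9, Nim-value = 9
Branch 3: length 13, Nim-value = 13
Total Nim-value = XOR of all branch values:
0 XOR 2 = 2
2 XOR 9 = 11
11 XOR 13 = 6
Nim-value of the tree = 6

6


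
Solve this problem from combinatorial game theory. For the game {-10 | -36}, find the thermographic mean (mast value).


Game = {-10 | -36}, a switch {a | b} with numbers a > b.
Its thermograph has left wall a - t and right wall b + t, which meet at t = (a - b)/2, where both equal (a + b)/2. So the mast (mean value) is at (a + b)/2.
Mean = (-10 + (-36))/2 = -46/2 = -23

-23


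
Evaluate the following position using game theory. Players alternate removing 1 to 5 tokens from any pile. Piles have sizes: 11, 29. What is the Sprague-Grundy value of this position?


Subtraction set: {1, 2, 3, 4, 5}
For this subtraction set, G(n) = n mod 6 (period = max + 1 = 6).
Pile 1 (size 11): G(11) = 11 mod 6 = 5
Pile 2 (size 29): G(29) = 29 mod 6 = 5
Total Grundy value = XOR of all: 5 XOR 5 = 0

0


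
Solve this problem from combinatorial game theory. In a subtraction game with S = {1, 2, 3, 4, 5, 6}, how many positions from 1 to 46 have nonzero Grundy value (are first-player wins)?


Subtraction set S = {1, 2, 3, 4, 5, 6}, so G(n) = n mod 7.
G(n) = 0 when n is a multiple of 7.
Multiples of 7 in [1, 46]: 6
N-positions (nonzero Grundy) = 46 - 6 = 40

40


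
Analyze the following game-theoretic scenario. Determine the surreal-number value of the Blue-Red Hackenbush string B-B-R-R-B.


Edges (from ground): B-B-R-R-B
By Berlekamp's sign-expansion rule, a Blue-Red Hackenbush stalk has the value of the surreal number whose sign sequence is the edge sequence with B -> + and R -> -.
Sign sequence: ++--+
Trace the sign expansion in the surreal number tree, starting from 0:
Edge 1: B (sign +) -> bounds (0, +inf), value = 1
Edge 2: B (sign +) -> bounds (1, +inf), value = 2
Edge 3: R (sign -) -> bounds (1, 2), value = 3/2
Edge 4: R (sign -) -> bounds (1, 3/2), value = 5/4
Edge 5: B (sign +) -> bounds (5/4, 3/2), value = 11/8
Game value = 11/8

11/8


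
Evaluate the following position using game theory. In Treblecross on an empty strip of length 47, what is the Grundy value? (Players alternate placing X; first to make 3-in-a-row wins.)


Treblecross: place X on empty cells; 3-in-a-row wins.
Playing within two cells of an existing X lets the opponent win at once, so sensible play treats the cells i-2..i+2 around each X as dead. The player left with no safe cell loses, so this is a normal-play take-away game on strips of safe cells.
Placing X at cell i (0-indexed) of a strip of k safe cells leaves independent strips of sizes max(0, i-2) and max(0, k-i-3). Hence G(k) = mex{ G(max(0,i-2)) XOR G(max(0,k-i-3)) : 0 <= i < k }, with G(0) = 0.
G(1): splits (0,0):0^0=0 -> mex({0}) = 1
G(2): splits (0,0):0^0=0 -> mex({0}) = 1
G(3): splits (0,0):0^0=0 -> mex({0}) = 1
G(4): splits (0,1):0^1=1 (0,0):0^0=0 -> mex({0, 1}) = 2
G(5): splits (0,2):0^1=1 (0,1):0^1=1 (0,0):0^0=0 -> mex({0, 1}) = 2
G(6) = mex({1}) = 0
G(7) = mex({0, 1, 2}) = 3
G(8) = mex({0, 1, 2}) = 3
G(9) = mex({0, 2}) = 1
G(10) = mex({0, 2, 3}) = 1
G(11) = mex({0, 3}) = 1
G(12) = mex({1, 3}) = 0
G(13) = mex({0, 1, 2, 3}) = 4
G(14) = mex({0, 1, 2}) = 3
G(15) = mex({0, 1, 2}) = 3
G(16) = mex({0, 1, 2, 4}) = 3
G(17) = mex({0, 1, 3, 4}) = 2
G(18) = mex({0, 1, 3, 4}) = 2
G(19) = mex({0, 1, 3, 5}) = 2
G(20) = mex({0, 1, 2, 3, 5}) = 4
G(21) = mex({0, 1, 2, 3, 5}) = 4
G(22) = mex({1, 2, 6}) = 0
G(23) = mex({0, 1, 2, 3, 4, 6}) = 5
G(24) = mex({0, 1, 2, 3, 4}) = 5
G(25) = mex({0, 1, 3, 4, 7}) = 2
G(26) = mex({0, 1, 3, 4, 5, 7}) = 2
G(27) = mex({0, 1, 3, 5}) = 2
G(28) = mex({0, 1, 2, 5}) = 3
G(29) = mex({0, 1, 2, 4, 5, 6}) = 3
G(30) = mex({1, 2, 4, 6}) = 0
G(31) = mex({0, 1, 2, 3, 4, 6}) = 5
G(32) = mex({1, 2, 3, 4, 7}) = 0
G(33) = mex({0, 3, 7}) = 1
G(34) = mex({0, 2, 3, 5, 7}) = 1
G(35) = mex({0, 2, 3, 5, 6}) = 1
G(36) = mex({0, 1, 2, 5, 6}) = 3
G(37) = mex({0, 1, 2, 4, 5, 6}) = 3
G(38) = mex({0, 1, 2, 4}) = 3
G(39) = mex({0, 1, 2, 3, 4, 7}) = 5
G(40) = mex({0, 1, 2, 3, 4, 5, 7}) = 6
G(41) = mex({0, 1, 2, 3, 5, 7}) = 4
G(42) = mex({0, 1, 2, 3, 5, 6, 7}) = 4
G(43) = mex({0, 2, 3, 5, 6}) = 1
G(44) = mex({1, 2, 3, 4, 5, 6}) = 0
G(45) = mex({0, 1, 2, 3, 4, 6, 7}) = 5
G(46) = mex({0, 1, 2, 3, 4, 7}) = 5
G(47) = mex({0, 1, 2, 3, 4, 5, 7}) = 6
Therefore G(47) = 6.

6


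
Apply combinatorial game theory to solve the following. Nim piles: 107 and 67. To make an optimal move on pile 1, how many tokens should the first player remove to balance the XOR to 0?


Piles: 107 and 67
Current XOR: 107 XOR 67 = 40 (non-zero, so this is an N-position).
To make the XOR zero, we need to find a move that balances the piles.
For pile 1 (size 107): target = 107 XOR 40 = 67
We reduce pile 1 from 107 to 67.
Tokens removed: 107 - 67 = 40
Verification: 67 XOR 67 = 0

40


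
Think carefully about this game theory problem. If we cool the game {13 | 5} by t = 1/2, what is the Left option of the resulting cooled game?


Original game: {13 | 5} (a switch {a | b} with a > b).
Cooling by t (for t below the temperature (a - b)/2 = 4) taxes each move by t: {a | b} cooled by t is {a - t | b + t}.
Cooling amount: t = 1/2
Cooled Left option: 13 - 1/2 = 25/2
Cooled Right option: 5 + 1/2 = 11/2
Cooled game: {25/2 | 11/2}
Left option = 25/2

25/2


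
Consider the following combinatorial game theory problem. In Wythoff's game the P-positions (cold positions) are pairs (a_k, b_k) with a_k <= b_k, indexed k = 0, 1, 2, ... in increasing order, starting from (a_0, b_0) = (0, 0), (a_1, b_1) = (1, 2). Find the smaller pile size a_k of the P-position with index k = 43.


By Wythoff's theorem, a_k = floor(k * phi) and b_k = floor(k * phi^2) = a_k + k, where phi = (1 + sqrt(5))/2 is the golden ratio.
phi = (1 + sqrt(5))/2 = 1.618034
k = 43
k * phi = 43 * 1.618034 = 69.575462
a_43 = floor(k * phi) = 69

69


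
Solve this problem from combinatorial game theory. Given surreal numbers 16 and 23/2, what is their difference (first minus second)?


x = 16, y = 23/2
Converting to common denominator: 2
x = 32/2, y = 23/2
x - y = 16 - 23/2 = 9/2

9/2


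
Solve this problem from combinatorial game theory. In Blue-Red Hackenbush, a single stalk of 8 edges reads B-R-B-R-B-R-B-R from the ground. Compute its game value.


Edges (from ground): B-R-B-R-B-R-B-R
By Berlekamp's sign-expansion rule, a Blue-Red Hackenbush stalk has the value of the surreal number whose sign sequence is the edge sequence with B -> + and R -> -.
Sign sequence: +-+-+-+-
Trace the sign expansion in the surreal number tree, starting from 0:
Edge 1: B (sign +) -> bounds (0, +inf), value = 1
Edge 2: R (sign -) -> bounds (0, 1), value = 1/2
Edge 3: B (sign +) -> bounds (1/2, 1), value = 3/4
Edge 4: R (sign -) -> bounds (1/2, 3/4), value = 5/8
Edge 5: B (sign +) -> bounds (5/8, 3/4), value = 11/16
Edge 6: R (sign -) -> bounds (5/8, 11/16), value = 21/32
Edge 7: B (sign +) -> bounds (21/32, 11/16), value = 43/64
Edge 8: R (sign -) -> bounds (21/32, 43/64), value = 85/128
Game value = 85/128

85/128


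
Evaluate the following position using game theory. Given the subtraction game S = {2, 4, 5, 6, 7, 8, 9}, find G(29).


The subtraction set is S = {2, 4, 5, 6, 7, 8, 9}.
G(k) = mex{ G(k - s) : s in S, s <= k }. We compute iteratively: G(0) = 0.
G(1) = mex({}) = 0
G(2) = mex({0}) = 1
G(3) = mex({0}) = 1
G(4) = mex({0, 1}) = 2
G(5) = mex({0, 1}) = 2
G(6) = mex({0, 1, 2}) = 3
G(7) = mex({0, 1, 2}) = 3
G(8) = mex({0, 1, 2, 3}) = 4
G(9) = mex({0, 1, 2, 3}) = 4
G(10) = mex({0, 1, 2, 3, 4}) = 5
G(11) = mex({1, 2, 3, 4}) = 0
G(12) = mex({1, 2, 3, 4, 5}) = 0
G(13) = mex({0, 2, 3, 4}) = 1
G(14) = mex({0, 2, 3, 4, 5}) = 1
G(15) = mex({0, 1, 3, 4, 5}) = 2
G(16) = mex({0, 1, 3, 4, 5}) = 2
G(17) = mex({0, 1, 2, 4, 5}) = 3
G(18) = mex({0, 1, 2, 4, 5}) = 3
G(19) = mex({0, 1, 2, 3, 5}) = 4
Observe that G(11)..G(19) = 0, 0, 1, 1, 2, 2, 3, 3, 4 repeats G(0)..G(8) = 0, 0, 1, 1, 2, 2, 3, 3, 4.
For k >= max(S) = 9, G(k) is determined by the previous 9 values G(k-9)..G(k-1); a window of 9 consecutive values has recurred shifted by 11, so by induction G(k + 11) = G(k) for all k >= 0: the sequence is periodic from the start with period 11.
One period: G(0..10) = 0, 0, 1, 1, 2, 2, 3, 3, 4, 4, 5.
29 mod 11 = 7, so G(29) = G(7) = 3.

3


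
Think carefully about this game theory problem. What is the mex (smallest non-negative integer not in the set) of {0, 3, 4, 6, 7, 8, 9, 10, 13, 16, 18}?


Set = {0, 3, 4, 6, 7, 8, 9, 10, 13, 16, 18}
0 is in the set.
1 is NOT in the set. This is the mex.
mex = 1

1


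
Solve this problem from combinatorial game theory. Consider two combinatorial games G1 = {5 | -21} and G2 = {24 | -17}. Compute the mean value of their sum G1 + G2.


G1 = {5 | -21}, G2 = {24 | -17}
Each is a switch {a | b} with numbers a > b; its mean value is (a + b)/2, and mean value is additive over game sums: m(G1 + G2) = m(G1) + m(G2).
Mean of G1 = (5 + (-21))/2 = -16/2 = -8
Mean of G2 = (24 + (-17))/2 = 7/2 = 7/2
Mean of G1 + G2 = -8 + 7/2 = -9/2

-9/2


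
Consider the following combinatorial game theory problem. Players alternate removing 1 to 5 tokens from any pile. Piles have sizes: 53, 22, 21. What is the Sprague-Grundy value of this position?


Subtraction set: {1, 2, 3, 4, 5}
For this subtraction set, G(n) = n mod 6 (period = max + 1 = 6).
Pile 1 (size 53): G(53) = 53 mod 6 = 5
Pile 2 (size 22): G(22) = 22 mod 6 = 4
Pile 3 (size 21): G(21) = 21 mod 6 = 3
Total Grundy value = XOR of all: 5 XOR 4 XOR 3 = 2

2


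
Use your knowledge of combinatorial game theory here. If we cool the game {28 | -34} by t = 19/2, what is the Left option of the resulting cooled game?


Original game: {28 | -34} (a switch {a | b} with a > b).
Cooling by t (for t below the temperature (a - b)/2 = 31) taxes each move by t: {a | b} cooled by t is {a - t | b + t}.
Cooling amount: t = 19/2
Cooled Left option: 28 - 19/2 = 37/2
Cooled Right option: -34 + 19/2 = -49/2
Cooled game: {37/2 | -49/2}
Left option = 37/2

37/2


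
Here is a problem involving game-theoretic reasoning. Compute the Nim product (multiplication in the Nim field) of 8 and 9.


Nim multiplication is bilinear over XOR: (u XOR v) * w = (u*w) XOR (v*w).
So we split each operand into its bit components and XOR the pairwise Nim products.
8 = 8 (as XOR of powers of 2).
9 = 1 + 8 (as XOR of powers of 2).
Using the standard Nim-product table on single bits:
  2*2 = 3,   2*4 = 8,   2*8 = 12,
  4*4 = 6,   4*8 = 11,  8*8 = 13,
and  1*x = x (identity), k*l = l*k (commutative).
Pairwise Nim products:
  8 * 1 = 8
  8 * 8 = 13
XOR them: 8 XOR 13 = 5.
Result: 8 * 9 = 5 (in Nim).

5


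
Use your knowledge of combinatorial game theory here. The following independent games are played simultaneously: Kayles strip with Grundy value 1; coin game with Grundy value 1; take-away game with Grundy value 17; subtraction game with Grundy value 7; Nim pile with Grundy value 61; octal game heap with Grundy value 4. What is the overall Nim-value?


By the Sprague-Grundy theorem, the Grundy value of a sum of games is the XOR of individual Grundy values.
Kayles strip: Grundy value = 1. Running XOR: 0 XOR 1 = 1
coin game: Grundy value = 1. Running XOR: 1 XOR 1 = 0
take-away game: Grundy value = 17. Running XOR: 0 XOR 17 = 17
subtraction game: Grundy value = 7. Running XOR: 17 XOR 7 = 22
Nim pile: Grundy value = 61. Running XOR: 22 XOR 61 = 43
octal game heap: Grundy value = 4. Running XOR: 43 XOR 4 = 47
The combined Grundy value is 47.

47
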